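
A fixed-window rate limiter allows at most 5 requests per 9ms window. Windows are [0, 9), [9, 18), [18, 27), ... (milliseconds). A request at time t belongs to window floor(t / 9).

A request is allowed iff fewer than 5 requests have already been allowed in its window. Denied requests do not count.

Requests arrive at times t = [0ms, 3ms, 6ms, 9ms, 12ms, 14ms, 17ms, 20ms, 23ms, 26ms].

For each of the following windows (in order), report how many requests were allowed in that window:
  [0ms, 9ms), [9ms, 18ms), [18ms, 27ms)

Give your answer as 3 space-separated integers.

Answer: 3 4 3

Derivation:
Processing requests:
  req#1 t=0ms (window 0): ALLOW
  req#2 t=3ms (window 0): ALLOW
  req#3 t=6ms (window 0): ALLOW
  req#4 t=9ms (window 1): ALLOW
  req#5 t=12ms (window 1): ALLOW
  req#6 t=14ms (window 1): ALLOW
  req#7 t=17ms (window 1): ALLOW
  req#8 t=20ms (window 2): ALLOW
  req#9 t=23ms (window 2): ALLOW
  req#10 t=26ms (window 2): ALLOW

Allowed counts by window: 3 4 3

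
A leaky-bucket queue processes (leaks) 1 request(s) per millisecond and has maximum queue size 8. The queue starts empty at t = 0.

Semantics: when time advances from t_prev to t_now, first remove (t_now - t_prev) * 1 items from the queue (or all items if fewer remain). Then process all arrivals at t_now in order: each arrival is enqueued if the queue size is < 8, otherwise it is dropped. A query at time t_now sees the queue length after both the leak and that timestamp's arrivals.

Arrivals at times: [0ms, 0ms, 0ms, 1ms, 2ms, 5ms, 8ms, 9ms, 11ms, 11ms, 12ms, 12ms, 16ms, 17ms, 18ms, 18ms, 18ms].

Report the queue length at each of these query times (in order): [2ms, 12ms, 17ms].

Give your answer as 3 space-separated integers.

Queue lengths at query times:
  query t=2ms: backlog = 3
  query t=12ms: backlog = 3
  query t=17ms: backlog = 1

Answer: 3 3 1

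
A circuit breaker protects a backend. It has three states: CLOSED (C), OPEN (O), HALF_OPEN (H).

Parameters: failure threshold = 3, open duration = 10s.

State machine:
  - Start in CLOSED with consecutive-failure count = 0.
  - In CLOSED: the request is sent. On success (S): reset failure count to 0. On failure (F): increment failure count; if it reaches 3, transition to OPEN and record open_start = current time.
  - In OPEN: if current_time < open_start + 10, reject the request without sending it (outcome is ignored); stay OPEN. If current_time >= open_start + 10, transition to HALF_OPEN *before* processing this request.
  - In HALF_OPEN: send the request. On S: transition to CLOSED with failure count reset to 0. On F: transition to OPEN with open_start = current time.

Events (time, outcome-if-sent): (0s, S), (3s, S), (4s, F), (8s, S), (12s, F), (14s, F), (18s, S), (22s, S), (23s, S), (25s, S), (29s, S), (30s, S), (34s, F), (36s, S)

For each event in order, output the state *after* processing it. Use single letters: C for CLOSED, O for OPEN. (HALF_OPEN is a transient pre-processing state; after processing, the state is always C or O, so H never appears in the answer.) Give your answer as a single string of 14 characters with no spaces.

State after each event:
  event#1 t=0s outcome=S: state=CLOSED
  event#2 t=3s outcome=S: state=CLOSED
  event#3 t=4s outcome=F: state=CLOSED
  event#4 t=8s outcome=S: state=CLOSED
  event#5 t=12s outcome=F: state=CLOSED
  event#6 t=14s outcome=F: state=CLOSED
  event#7 t=18s outcome=S: state=CLOSED
  event#8 t=22s outcome=S: state=CLOSED
  event#9 t=23s outcome=S: state=CLOSED
  event#10 t=25s outcome=S: state=CLOSED
  event#11 t=29s outcome=S: state=CLOSED
  event#12 t=30s outcome=S: state=CLOSED
  event#13 t=34s outcome=F: state=CLOSED
  event#14 t=36s outcome=S: state=CLOSED

Answer: CCCCCCCCCCCCCC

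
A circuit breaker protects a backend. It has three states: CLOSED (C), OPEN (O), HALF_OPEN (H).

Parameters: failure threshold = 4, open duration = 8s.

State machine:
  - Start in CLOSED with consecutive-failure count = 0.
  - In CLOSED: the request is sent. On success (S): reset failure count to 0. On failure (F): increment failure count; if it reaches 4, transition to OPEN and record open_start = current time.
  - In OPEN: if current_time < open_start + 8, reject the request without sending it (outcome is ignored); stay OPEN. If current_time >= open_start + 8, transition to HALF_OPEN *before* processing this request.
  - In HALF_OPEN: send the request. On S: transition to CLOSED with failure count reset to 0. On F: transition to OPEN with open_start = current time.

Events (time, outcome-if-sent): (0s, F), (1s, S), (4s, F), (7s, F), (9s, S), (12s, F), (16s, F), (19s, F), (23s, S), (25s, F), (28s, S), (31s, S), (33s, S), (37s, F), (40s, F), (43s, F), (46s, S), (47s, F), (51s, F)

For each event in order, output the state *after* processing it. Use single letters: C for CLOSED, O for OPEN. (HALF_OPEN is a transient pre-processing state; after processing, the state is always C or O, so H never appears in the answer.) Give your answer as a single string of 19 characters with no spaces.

Answer: CCCCCCCCCCCCCCCCCCC

Derivation:
State after each event:
  event#1 t=0s outcome=F: state=CLOSED
  event#2 t=1s outcome=S: state=CLOSED
  event#3 t=4s outcome=F: state=CLOSED
  event#4 t=7s outcome=F: state=CLOSED
  event#5 t=9s outcome=S: state=CLOSED
  event#6 t=12s outcome=F: state=CLOSED
  event#7 t=16s outcome=F: state=CLOSED
  event#8 t=19s outcome=F: state=CLOSED
  event#9 t=23s outcome=S: state=CLOSED
  event#10 t=25s outcome=F: state=CLOSED
  event#11 t=28s outcome=S: state=CLOSED
  event#12 t=31s outcome=S: state=CLOSED
  event#13 t=33s outcome=S: state=CLOSED
  event#14 t=37s outcome=F: state=CLOSED
  event#15 t=40s outcome=F: state=CLOSED
  event#16 t=43s outcome=F: state=CLOSED
  event#17 t=46s outcome=S: state=CLOSED
  event#18 t=47s outcome=F: state=CLOSED
  event#19 t=51s outcome=F: state=CLOSED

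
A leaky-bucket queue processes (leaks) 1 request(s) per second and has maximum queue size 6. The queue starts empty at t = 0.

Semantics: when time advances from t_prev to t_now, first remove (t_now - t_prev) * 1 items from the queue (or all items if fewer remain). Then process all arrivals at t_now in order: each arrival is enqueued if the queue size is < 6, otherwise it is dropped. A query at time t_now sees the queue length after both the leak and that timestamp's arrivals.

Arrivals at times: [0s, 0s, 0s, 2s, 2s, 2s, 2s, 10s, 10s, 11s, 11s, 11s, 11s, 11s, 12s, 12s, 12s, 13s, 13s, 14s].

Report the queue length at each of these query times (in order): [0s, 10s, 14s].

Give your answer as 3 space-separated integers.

Queue lengths at query times:
  query t=0s: backlog = 3
  query t=10s: backlog = 2
  query t=14s: backlog = 6

Answer: 3 2 6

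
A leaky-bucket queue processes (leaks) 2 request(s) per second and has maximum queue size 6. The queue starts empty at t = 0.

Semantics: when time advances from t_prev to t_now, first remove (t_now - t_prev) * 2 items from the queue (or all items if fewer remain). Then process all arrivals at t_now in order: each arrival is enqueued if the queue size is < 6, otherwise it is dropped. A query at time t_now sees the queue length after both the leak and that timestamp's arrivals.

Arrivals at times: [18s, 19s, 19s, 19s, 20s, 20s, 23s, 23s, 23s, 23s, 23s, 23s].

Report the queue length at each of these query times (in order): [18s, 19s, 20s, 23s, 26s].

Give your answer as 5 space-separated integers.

Queue lengths at query times:
  query t=18s: backlog = 1
  query t=19s: backlog = 3
  query t=20s: backlog = 3
  query t=23s: backlog = 6
  query t=26s: backlog = 0

Answer: 1 3 3 6 0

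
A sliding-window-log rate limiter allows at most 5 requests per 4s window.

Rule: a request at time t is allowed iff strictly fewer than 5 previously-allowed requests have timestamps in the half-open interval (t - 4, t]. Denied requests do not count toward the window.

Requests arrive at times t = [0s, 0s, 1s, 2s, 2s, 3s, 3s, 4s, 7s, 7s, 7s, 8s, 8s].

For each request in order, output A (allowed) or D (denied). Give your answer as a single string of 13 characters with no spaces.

Answer: AAAAADDAAAAAA

Derivation:
Tracking allowed requests in the window:
  req#1 t=0s: ALLOW
  req#2 t=0s: ALLOW
  req#3 t=1s: ALLOW
  req#4 t=2s: ALLOW
  req#5 t=2s: ALLOW
  req#6 t=3s: DENY
  req#7 t=3s: DENY
  req#8 t=4s: ALLOW
  req#9 t=7s: ALLOW
  req#10 t=7s: ALLOW
  req#11 t=7s: ALLOW
  req#12 t=8s: ALLOW
  req#13 t=8s: ALLOW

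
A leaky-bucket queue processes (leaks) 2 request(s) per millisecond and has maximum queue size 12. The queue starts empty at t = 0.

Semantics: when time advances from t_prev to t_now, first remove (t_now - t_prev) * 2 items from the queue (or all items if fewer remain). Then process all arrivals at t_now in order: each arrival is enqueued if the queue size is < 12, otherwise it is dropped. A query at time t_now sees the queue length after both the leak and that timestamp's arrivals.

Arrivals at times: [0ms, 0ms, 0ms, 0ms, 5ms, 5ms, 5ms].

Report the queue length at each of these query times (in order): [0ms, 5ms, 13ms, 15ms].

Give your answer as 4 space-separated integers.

Answer: 4 3 0 0

Derivation:
Queue lengths at query times:
  query t=0ms: backlog = 4
  query t=5ms: backlog = 3
  query t=13ms: backlog = 0
  query t=15ms: backlog = 0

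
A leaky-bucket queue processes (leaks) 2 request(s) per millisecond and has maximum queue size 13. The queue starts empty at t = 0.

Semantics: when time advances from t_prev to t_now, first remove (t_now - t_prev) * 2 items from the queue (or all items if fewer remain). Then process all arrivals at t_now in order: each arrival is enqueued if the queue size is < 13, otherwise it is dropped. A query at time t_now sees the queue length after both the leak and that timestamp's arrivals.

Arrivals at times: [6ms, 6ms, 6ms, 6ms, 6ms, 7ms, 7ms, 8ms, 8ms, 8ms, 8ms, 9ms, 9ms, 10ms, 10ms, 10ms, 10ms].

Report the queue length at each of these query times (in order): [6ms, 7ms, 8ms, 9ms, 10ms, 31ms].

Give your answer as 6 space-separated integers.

Answer: 5 5 7 7 9 0

Derivation:
Queue lengths at query times:
  query t=6ms: backlog = 5
  query t=7ms: backlog = 5
  query t=8ms: backlog = 7
  query t=9ms: backlog = 7
  query t=10ms: backlog = 9
  query t=31ms: backlog = 0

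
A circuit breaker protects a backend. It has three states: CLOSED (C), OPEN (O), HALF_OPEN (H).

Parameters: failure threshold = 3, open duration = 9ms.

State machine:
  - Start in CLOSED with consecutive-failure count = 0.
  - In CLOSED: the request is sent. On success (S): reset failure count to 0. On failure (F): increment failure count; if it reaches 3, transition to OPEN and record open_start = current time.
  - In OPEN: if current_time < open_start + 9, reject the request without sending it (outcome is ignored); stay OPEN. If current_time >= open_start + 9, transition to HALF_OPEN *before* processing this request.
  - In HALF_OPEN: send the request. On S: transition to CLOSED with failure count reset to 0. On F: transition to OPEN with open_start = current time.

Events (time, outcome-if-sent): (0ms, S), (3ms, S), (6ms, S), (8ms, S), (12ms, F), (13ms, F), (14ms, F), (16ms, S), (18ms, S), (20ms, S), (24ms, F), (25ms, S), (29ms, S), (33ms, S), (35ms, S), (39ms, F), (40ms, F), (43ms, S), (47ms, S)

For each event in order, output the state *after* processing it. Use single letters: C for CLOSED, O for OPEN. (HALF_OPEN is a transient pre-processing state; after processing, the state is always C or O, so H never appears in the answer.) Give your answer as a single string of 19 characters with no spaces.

State after each event:
  event#1 t=0ms outcome=S: state=CLOSED
  event#2 t=3ms outcome=S: state=CLOSED
  event#3 t=6ms outcome=S: state=CLOSED
  event#4 t=8ms outcome=S: state=CLOSED
  event#5 t=12ms outcome=F: state=CLOSED
  event#6 t=13ms outcome=F: state=CLOSED
  event#7 t=14ms outcome=F: state=OPEN
  event#8 t=16ms outcome=S: state=OPEN
  event#9 t=18ms outcome=S: state=OPEN
  event#10 t=20ms outcome=S: state=OPEN
  event#11 t=24ms outcome=F: state=OPEN
  event#12 t=25ms outcome=S: state=OPEN
  event#13 t=29ms outcome=S: state=OPEN
  event#14 t=33ms outcome=S: state=CLOSED
  event#15 t=35ms outcome=S: state=CLOSED
  event#16 t=39ms outcome=F: state=CLOSED
  event#17 t=40ms outcome=F: state=CLOSED
  event#18 t=43ms outcome=S: state=CLOSED
  event#19 t=47ms outcome=S: state=CLOSED

Answer: CCCCCCOOOOOOOCCCCCC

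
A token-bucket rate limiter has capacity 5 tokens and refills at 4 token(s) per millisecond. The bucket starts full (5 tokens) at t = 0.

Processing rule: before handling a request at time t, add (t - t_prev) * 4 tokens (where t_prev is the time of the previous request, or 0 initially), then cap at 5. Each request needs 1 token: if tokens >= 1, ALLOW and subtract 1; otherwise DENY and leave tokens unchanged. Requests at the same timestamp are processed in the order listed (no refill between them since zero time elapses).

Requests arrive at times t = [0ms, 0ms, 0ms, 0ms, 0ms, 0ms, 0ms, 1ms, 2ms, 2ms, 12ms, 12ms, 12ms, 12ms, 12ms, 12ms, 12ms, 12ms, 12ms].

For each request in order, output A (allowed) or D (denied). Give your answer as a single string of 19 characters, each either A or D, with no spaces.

Answer: AAAAADDAAAAAAAADDDD

Derivation:
Simulating step by step:
  req#1 t=0ms: ALLOW
  req#2 t=0ms: ALLOW
  req#3 t=0ms: ALLOW
  req#4 t=0ms: ALLOW
  req#5 t=0ms: ALLOW
  req#6 t=0ms: DENY
  req#7 t=0ms: DENY
  req#8 t=1ms: ALLOW
  req#9 t=2ms: ALLOW
  req#10 t=2ms: ALLOW
  req#11 t=12ms: ALLOW
  req#12 t=12ms: ALLOW
  req#13 t=12ms: ALLOW
  req#14 t=12ms: ALLOW
  req#15 t=12ms: ALLOW
  req#16 t=12ms: DENY
  req#17 t=12ms: DENY
  req#18 t=12ms: DENY
  req#19 t=12ms: DENY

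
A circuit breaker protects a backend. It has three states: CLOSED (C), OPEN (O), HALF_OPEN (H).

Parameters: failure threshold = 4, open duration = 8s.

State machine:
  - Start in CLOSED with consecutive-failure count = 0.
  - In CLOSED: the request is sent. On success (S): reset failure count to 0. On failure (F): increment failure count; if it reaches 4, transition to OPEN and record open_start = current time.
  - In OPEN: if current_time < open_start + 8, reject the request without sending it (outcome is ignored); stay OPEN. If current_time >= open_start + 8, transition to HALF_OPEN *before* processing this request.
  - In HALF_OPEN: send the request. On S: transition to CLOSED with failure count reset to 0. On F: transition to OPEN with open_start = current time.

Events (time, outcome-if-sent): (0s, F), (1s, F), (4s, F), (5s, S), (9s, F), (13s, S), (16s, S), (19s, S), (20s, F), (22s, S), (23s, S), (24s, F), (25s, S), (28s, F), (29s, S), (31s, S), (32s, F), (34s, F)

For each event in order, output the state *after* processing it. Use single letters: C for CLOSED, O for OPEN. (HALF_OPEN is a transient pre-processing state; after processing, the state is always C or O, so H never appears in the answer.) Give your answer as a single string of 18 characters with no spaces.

Answer: CCCCCCCCCCCCCCCCCC

Derivation:
State after each event:
  event#1 t=0s outcome=F: state=CLOSED
  event#2 t=1s outcome=F: state=CLOSED
  event#3 t=4s outcome=F: state=CLOSED
  event#4 t=5s outcome=S: state=CLOSED
  event#5 t=9s outcome=F: state=CLOSED
  event#6 t=13s outcome=S: state=CLOSED
  event#7 t=16s outcome=S: state=CLOSED
  event#8 t=19s outcome=S: state=CLOSED
  event#9 t=20s outcome=F: state=CLOSED
  event#10 t=22s outcome=S: state=CLOSED
  event#11 t=23s outcome=S: state=CLOSED
  event#12 t=24s outcome=F: state=CLOSED
  event#13 t=25s outcome=S: state=CLOSED
  event#14 t=28s outcome=F: state=CLOSED
  event#15 t=29s outcome=S: state=CLOSED
  event#16 t=31s outcome=S: state=CLOSED
  event#17 t=32s outcome=F: state=CLOSED
  event#18 t=34s outcome=F: state=CLOSED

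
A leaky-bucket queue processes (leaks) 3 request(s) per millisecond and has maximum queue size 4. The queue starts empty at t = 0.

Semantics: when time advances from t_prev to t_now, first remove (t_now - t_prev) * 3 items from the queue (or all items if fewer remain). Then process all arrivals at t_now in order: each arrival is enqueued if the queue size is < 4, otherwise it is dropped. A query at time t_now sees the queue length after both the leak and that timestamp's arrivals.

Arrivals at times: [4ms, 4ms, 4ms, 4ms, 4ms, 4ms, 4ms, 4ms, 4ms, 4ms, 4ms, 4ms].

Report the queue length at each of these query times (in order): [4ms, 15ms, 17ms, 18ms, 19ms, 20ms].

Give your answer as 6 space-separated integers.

Queue lengths at query times:
  query t=4ms: backlog = 4
  query t=15ms: backlog = 0
  query t=17ms: backlog = 0
  query t=18ms: backlog = 0
  query t=19ms: backlog = 0
  query t=20ms: backlog = 0

Answer: 4 0 0 0 0 0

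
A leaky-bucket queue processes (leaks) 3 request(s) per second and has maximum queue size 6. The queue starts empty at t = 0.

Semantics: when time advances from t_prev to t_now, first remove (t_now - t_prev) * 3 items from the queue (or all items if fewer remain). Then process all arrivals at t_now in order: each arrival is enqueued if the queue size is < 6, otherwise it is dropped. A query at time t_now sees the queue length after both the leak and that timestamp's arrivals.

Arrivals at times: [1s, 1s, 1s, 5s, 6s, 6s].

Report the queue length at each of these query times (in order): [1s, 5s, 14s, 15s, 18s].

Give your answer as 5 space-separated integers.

Queue lengths at query times:
  query t=1s: backlog = 3
  query t=5s: backlog = 1
  query t=14s: backlog = 0
  query t=15s: backlog = 0
  query t=18s: backlog = 0

Answer: 3 1 0 0 0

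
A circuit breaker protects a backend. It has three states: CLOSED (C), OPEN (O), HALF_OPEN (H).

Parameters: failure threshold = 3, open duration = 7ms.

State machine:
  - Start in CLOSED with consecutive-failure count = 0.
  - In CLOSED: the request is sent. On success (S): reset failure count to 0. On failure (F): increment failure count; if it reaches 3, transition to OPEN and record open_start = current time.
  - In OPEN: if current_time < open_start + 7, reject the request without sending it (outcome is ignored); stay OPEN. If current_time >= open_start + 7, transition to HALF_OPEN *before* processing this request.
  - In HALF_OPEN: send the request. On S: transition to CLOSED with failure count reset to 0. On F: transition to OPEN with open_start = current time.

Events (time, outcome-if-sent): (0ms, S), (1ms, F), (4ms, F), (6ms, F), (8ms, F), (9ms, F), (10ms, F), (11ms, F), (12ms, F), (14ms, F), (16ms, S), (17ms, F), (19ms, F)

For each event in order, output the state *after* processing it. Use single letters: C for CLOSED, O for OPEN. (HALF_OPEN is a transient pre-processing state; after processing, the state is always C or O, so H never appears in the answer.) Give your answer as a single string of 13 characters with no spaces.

Answer: CCCOOOOOOOOOO

Derivation:
State after each event:
  event#1 t=0ms outcome=S: state=CLOSED
  event#2 t=1ms outcome=F: state=CLOSED
  event#3 t=4ms outcome=F: state=CLOSED
  event#4 t=6ms outcome=F: state=OPEN
  event#5 t=8ms outcome=F: state=OPEN
  event#6 t=9ms outcome=F: state=OPEN
  event#7 t=10ms outcome=F: state=OPEN
  event#8 t=11ms outcome=F: state=OPEN
  event#9 t=12ms outcome=F: state=OPEN
  event#10 t=14ms outcome=F: state=OPEN
  event#11 t=16ms outcome=S: state=OPEN
  event#12 t=17ms outcome=F: state=OPEN
  event#13 t=19ms outcome=F: state=OPEN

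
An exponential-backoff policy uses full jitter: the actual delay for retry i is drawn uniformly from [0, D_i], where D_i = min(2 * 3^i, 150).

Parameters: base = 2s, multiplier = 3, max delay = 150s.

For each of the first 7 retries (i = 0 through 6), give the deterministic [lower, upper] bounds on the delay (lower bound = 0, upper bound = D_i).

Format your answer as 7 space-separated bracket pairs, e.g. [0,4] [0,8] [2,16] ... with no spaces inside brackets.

Answer: [0,2] [0,6] [0,18] [0,54] [0,150] [0,150] [0,150]

Derivation:
Computing bounds per retry:
  i=0: D_i=min(2*3^0,150)=2, bounds=[0,2]
  i=1: D_i=min(2*3^1,150)=6, bounds=[0,6]
  i=2: D_i=min(2*3^2,150)=18, bounds=[0,18]
  i=3: D_i=min(2*3^3,150)=54, bounds=[0,54]
  i=4: D_i=min(2*3^4,150)=150, bounds=[0,150]
  i=5: D_i=min(2*3^5,150)=150, bounds=[0,150]
  i=6: D_i=min(2*3^6,150)=150, bounds=[0,150]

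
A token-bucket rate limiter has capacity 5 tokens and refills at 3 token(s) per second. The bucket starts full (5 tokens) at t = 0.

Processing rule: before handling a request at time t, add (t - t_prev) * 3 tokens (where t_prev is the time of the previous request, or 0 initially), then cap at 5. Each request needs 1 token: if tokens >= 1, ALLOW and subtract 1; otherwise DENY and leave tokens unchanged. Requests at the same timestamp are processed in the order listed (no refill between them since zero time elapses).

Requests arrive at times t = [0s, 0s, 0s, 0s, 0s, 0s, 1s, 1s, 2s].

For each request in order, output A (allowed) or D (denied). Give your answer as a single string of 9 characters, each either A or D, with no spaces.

Answer: AAAAADAAA

Derivation:
Simulating step by step:
  req#1 t=0s: ALLOW
  req#2 t=0s: ALLOW
  req#3 t=0s: ALLOW
  req#4 t=0s: ALLOW
  req#5 t=0s: ALLOW
  req#6 t=0s: DENY
  req#7 t=1s: ALLOW
  req#8 t=1s: ALLOW
  req#9 t=2s: ALLOW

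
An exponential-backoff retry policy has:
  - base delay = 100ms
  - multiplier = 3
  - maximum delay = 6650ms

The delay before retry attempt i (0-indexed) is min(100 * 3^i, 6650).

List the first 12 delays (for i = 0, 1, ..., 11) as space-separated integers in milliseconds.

Answer: 100 300 900 2700 6650 6650 6650 6650 6650 6650 6650 6650

Derivation:
Computing each delay:
  i=0: min(100*3^0, 6650) = 100
  i=1: min(100*3^1, 6650) = 300
  i=2: min(100*3^2, 6650) = 900
  i=3: min(100*3^3, 6650) = 2700
  i=4: min(100*3^4, 6650) = 6650
  i=5: min(100*3^5, 6650) = 6650
  i=6: min(100*3^6, 6650) = 6650
  i=7: min(100*3^7, 6650) = 6650
  i=8: min(100*3^8, 6650) = 6650
  i=9: min(100*3^9, 6650) = 6650
  i=10: min(100*3^10, 6650) = 6650
  i=11: min(100*3^11, 6650) = 6650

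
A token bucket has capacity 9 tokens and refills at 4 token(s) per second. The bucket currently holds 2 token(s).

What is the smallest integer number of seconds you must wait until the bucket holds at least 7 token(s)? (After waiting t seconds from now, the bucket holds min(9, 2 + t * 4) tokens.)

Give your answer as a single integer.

Need 2 + t * 4 >= 7, so t >= 5/4.
Smallest integer t = ceil(5/4) = 2.

Answer: 2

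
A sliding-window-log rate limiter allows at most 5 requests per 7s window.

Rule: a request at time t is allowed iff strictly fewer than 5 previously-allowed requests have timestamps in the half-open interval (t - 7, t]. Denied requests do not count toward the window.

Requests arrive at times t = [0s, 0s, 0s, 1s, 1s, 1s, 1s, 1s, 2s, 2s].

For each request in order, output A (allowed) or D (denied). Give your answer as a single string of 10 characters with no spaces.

Tracking allowed requests in the window:
  req#1 t=0s: ALLOW
  req#2 t=0s: ALLOW
  req#3 t=0s: ALLOW
  req#4 t=1s: ALLOW
  req#5 t=1s: ALLOW
  req#6 t=1s: DENY
  req#7 t=1s: DENY
  req#8 t=1s: DENY
  req#9 t=2s: DENY
  req#10 t=2s: DENY

Answer: AAAAADDDDD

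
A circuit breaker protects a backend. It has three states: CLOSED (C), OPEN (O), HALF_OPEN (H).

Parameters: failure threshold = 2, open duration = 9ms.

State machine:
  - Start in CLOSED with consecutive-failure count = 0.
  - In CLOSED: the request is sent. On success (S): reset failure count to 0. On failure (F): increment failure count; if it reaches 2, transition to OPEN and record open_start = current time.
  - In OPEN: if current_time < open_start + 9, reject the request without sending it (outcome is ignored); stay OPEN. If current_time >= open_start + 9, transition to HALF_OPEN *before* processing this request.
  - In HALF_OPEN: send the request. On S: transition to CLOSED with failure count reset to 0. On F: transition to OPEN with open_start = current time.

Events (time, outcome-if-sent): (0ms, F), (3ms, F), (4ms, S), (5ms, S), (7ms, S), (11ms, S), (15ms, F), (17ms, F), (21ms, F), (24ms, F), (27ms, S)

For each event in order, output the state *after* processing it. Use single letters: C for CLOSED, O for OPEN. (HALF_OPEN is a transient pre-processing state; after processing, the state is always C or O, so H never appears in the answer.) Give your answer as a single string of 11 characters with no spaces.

Answer: COOOOOOOOOO

Derivation:
State after each event:
  event#1 t=0ms outcome=F: state=CLOSED
  event#2 t=3ms outcome=F: state=OPEN
  event#3 t=4ms outcome=S: state=OPEN
  event#4 t=5ms outcome=S: state=OPEN
  event#5 t=7ms outcome=S: state=OPEN
  event#6 t=11ms outcome=S: state=OPEN
  event#7 t=15ms outcome=F: state=OPEN
  event#8 t=17ms outcome=F: state=OPEN
  event#9 t=21ms outcome=F: state=OPEN
  event#10 t=24ms outcome=F: state=OPEN
  event#11 t=27ms outcome=S: state=OPEN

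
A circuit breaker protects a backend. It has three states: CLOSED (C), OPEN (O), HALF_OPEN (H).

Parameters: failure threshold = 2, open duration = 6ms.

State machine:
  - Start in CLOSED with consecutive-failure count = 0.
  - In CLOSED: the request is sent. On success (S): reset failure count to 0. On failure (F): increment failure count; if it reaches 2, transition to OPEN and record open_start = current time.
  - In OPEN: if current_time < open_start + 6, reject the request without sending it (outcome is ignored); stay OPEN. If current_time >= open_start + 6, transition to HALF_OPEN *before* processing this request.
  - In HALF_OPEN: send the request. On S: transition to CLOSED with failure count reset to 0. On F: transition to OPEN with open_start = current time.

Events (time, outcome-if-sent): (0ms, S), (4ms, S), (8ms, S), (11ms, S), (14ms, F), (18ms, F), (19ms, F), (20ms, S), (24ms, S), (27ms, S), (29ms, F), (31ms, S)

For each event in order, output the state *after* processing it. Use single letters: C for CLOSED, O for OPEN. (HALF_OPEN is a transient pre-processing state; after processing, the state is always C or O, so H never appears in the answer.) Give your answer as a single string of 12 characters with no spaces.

Answer: CCCCCOOOCCCC

Derivation:
State after each event:
  event#1 t=0ms outcome=S: state=CLOSED
  event#2 t=4ms outcome=S: state=CLOSED
  event#3 t=8ms outcome=S: state=CLOSED
  event#4 t=11ms outcome=S: state=CLOSED
  event#5 t=14ms outcome=F: state=CLOSED
  event#6 t=18ms outcome=F: state=OPEN
  event#7 t=19ms outcome=F: state=OPEN
  event#8 t=20ms outcome=S: state=OPEN
  event#9 t=24ms outcome=S: state=CLOSED
  event#10 t=27ms outcome=S: state=CLOSED
  event#11 t=29ms outcome=F: state=CLOSED
  event#12 t=31ms outcome=S: state=CLOSED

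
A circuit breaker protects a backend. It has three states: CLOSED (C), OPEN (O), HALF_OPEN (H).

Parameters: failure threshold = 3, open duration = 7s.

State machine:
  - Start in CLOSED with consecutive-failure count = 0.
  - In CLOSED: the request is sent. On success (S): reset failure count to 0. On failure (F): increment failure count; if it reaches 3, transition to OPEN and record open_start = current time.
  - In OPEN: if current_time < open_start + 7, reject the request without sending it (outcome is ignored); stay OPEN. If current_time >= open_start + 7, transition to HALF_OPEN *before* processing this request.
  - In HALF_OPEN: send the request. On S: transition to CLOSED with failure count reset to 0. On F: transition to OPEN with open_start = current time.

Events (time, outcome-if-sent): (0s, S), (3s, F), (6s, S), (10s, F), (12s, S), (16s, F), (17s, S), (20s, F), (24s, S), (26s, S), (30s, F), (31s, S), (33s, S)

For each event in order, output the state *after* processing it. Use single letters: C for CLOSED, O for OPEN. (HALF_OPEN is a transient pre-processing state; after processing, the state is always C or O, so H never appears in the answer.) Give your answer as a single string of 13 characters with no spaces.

State after each event:
  event#1 t=0s outcome=S: state=CLOSED
  event#2 t=3s outcome=F: state=CLOSED
  event#3 t=6s outcome=S: state=CLOSED
  event#4 t=10s outcome=F: state=CLOSED
  event#5 t=12s outcome=S: state=CLOSED
  event#6 t=16s outcome=F: state=CLOSED
  event#7 t=17s outcome=S: state=CLOSED
  event#8 t=20s outcome=F: state=CLOSED
  event#9 t=24s outcome=S: state=CLOSED
  event#10 t=26s outcome=S: state=CLOSED
  event#11 t=30s outcome=F: state=CLOSED
  event#12 t=31s outcome=S: state=CLOSED
  event#13 t=33s outcome=S: state=CLOSED

Answer: CCCCCCCCCCCCC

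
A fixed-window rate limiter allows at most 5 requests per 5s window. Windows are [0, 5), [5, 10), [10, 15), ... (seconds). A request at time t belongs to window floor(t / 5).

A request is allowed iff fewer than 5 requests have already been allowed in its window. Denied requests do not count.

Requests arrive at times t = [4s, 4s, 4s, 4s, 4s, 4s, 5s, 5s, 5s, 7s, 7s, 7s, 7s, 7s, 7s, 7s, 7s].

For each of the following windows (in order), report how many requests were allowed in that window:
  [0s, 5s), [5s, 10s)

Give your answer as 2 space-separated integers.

Processing requests:
  req#1 t=4s (window 0): ALLOW
  req#2 t=4s (window 0): ALLOW
  req#3 t=4s (window 0): ALLOW
  req#4 t=4s (window 0): ALLOW
  req#5 t=4s (window 0): ALLOW
  req#6 t=4s (window 0): DENY
  req#7 t=5s (window 1): ALLOW
  req#8 t=5s (window 1): ALLOW
  req#9 t=5s (window 1): ALLOW
  req#10 t=7s (window 1): ALLOW
  req#11 t=7s (window 1): ALLOW
  req#12 t=7s (window 1): DENY
  req#13 t=7s (window 1): DENY
  req#14 t=7s (window 1): DENY
  req#15 t=7s (window 1): DENY
  req#16 t=7s (window 1): DENY
  req#17 t=7s (window 1): DENY

Allowed counts by window: 5 5

Answer: 5 5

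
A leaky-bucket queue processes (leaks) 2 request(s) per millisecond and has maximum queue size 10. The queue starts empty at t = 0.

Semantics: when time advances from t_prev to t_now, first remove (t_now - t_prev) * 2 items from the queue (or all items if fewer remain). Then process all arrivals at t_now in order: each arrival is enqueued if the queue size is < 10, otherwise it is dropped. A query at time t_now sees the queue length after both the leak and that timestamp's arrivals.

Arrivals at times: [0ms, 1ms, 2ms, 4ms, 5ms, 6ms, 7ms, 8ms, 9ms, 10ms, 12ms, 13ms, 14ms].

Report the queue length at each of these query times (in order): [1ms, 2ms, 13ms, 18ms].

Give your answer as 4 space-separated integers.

Queue lengths at query times:
  query t=1ms: backlog = 1
  query t=2ms: backlog = 1
  query t=13ms: backlog = 1
  query t=18ms: backlog = 0

Answer: 1 1 1 0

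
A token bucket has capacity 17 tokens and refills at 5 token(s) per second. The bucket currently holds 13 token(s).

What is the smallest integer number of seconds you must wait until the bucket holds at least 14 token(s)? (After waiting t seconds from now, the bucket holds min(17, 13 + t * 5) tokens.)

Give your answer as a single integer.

Need 13 + t * 5 >= 14, so t >= 1/5.
Smallest integer t = ceil(1/5) = 1.

Answer: 1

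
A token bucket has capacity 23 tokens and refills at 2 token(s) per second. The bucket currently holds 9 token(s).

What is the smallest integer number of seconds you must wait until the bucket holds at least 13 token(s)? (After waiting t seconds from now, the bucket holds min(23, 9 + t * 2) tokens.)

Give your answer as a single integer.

Answer: 2

Derivation:
Need 9 + t * 2 >= 13, so t >= 4/2.
Smallest integer t = ceil(4/2) = 2.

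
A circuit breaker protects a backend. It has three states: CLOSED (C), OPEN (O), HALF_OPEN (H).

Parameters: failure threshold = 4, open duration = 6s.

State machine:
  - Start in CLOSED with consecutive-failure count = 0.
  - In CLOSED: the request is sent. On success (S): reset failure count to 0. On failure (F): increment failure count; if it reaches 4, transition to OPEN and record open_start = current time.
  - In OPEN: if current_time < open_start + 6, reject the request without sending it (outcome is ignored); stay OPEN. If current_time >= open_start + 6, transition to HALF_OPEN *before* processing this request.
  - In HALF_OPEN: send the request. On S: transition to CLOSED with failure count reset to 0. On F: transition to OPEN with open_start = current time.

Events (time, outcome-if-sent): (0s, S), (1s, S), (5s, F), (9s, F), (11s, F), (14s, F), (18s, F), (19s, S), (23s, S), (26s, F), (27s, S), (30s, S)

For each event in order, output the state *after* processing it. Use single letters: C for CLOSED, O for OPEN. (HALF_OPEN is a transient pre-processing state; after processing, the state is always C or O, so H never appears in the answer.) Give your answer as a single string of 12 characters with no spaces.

Answer: CCCCCOOOCCCC

Derivation:
State after each event:
  event#1 t=0s outcome=S: state=CLOSED
  event#2 t=1s outcome=S: state=CLOSED
  event#3 t=5s outcome=F: state=CLOSED
  event#4 t=9s outcome=F: state=CLOSED
  event#5 t=11s outcome=F: state=CLOSED
  event#6 t=14s outcome=F: state=OPEN
  event#7 t=18s outcome=F: state=OPEN
  event#8 t=19s outcome=S: state=OPEN
  event#9 t=23s outcome=S: state=CLOSED
  event#10 t=26s outcome=F: state=CLOSED
  event#11 t=27s outcome=S: state=CLOSED
  event#12 t=30s outcome=S: state=CLOSED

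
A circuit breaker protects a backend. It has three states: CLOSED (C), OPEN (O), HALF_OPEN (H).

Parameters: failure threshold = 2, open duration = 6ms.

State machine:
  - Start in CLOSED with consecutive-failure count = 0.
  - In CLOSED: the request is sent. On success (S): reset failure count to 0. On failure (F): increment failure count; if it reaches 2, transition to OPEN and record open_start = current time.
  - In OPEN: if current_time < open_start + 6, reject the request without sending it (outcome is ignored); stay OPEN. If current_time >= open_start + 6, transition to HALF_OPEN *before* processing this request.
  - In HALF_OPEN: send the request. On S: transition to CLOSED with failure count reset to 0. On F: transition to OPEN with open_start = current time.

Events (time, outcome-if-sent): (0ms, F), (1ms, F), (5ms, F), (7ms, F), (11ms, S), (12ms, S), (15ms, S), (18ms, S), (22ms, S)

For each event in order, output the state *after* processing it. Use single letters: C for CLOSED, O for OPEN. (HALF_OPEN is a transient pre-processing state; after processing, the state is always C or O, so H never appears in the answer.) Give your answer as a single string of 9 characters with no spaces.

State after each event:
  event#1 t=0ms outcome=F: state=CLOSED
  event#2 t=1ms outcome=F: state=OPEN
  event#3 t=5ms outcome=F: state=OPEN
  event#4 t=7ms outcome=F: state=OPEN
  event#5 t=11ms outcome=S: state=OPEN
  event#6 t=12ms outcome=S: state=OPEN
  event#7 t=15ms outcome=S: state=CLOSED
  event#8 t=18ms outcome=S: state=CLOSED
  event#9 t=22ms outcome=S: state=CLOSED

Answer: COOOOOCCC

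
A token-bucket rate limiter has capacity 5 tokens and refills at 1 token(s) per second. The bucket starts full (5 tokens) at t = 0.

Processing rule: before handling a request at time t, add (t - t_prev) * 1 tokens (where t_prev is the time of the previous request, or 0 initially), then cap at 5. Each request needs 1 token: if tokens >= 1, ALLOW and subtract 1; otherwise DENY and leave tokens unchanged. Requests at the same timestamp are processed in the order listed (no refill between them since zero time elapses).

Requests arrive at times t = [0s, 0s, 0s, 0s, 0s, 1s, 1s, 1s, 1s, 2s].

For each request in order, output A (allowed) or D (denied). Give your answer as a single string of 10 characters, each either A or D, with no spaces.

Answer: AAAAAADDDA

Derivation:
Simulating step by step:
  req#1 t=0s: ALLOW
  req#2 t=0s: ALLOW
  req#3 t=0s: ALLOW
  req#4 t=0s: ALLOW
  req#5 t=0s: ALLOW
  req#6 t=1s: ALLOW
  req#7 t=1s: DENY
  req#8 t=1s: DENY
  req#9 t=1s: DENY
  req#10 t=2s: ALLOW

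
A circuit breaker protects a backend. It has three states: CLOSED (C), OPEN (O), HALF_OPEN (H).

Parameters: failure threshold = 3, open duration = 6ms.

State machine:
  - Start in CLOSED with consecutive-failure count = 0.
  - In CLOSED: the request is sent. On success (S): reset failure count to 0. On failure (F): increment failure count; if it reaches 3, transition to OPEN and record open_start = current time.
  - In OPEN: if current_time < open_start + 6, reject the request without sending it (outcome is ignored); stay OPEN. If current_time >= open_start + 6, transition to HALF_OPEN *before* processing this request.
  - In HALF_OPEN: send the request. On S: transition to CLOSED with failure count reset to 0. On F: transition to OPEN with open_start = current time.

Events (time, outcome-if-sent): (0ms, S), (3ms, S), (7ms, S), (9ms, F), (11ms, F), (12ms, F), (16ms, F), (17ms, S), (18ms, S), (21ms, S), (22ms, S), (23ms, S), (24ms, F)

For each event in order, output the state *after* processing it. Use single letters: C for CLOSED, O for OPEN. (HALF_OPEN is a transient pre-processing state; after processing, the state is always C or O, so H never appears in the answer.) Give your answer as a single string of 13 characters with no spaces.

State after each event:
  event#1 t=0ms outcome=S: state=CLOSED
  event#2 t=3ms outcome=S: state=CLOSED
  event#3 t=7ms outcome=S: state=CLOSED
  event#4 t=9ms outcome=F: state=CLOSED
  event#5 t=11ms outcome=F: state=CLOSED
  event#6 t=12ms outcome=F: state=OPEN
  event#7 t=16ms outcome=F: state=OPEN
  event#8 t=17ms outcome=S: state=OPEN
  event#9 t=18ms outcome=S: state=CLOSED
  event#10 t=21ms outcome=S: state=CLOSED
  event#11 t=22ms outcome=S: state=CLOSED
  event#12 t=23ms outcome=S: state=CLOSED
  event#13 t=24ms outcome=F: state=CLOSED

Answer: CCCCCOOOCCCCC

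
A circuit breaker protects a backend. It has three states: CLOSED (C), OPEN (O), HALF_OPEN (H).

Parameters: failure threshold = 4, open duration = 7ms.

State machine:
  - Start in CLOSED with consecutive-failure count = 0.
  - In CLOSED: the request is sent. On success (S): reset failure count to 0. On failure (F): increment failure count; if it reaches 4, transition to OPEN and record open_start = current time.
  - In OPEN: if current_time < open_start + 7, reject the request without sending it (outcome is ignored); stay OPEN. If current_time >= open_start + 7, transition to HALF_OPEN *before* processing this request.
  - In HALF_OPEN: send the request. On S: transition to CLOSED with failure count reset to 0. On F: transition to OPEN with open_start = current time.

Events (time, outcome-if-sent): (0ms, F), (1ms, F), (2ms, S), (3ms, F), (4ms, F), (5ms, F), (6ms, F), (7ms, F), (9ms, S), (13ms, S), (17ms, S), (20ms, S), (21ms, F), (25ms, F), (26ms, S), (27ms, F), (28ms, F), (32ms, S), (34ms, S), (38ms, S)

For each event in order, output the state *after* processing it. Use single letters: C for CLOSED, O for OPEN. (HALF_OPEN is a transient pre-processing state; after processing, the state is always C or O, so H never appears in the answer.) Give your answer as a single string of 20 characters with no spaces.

State after each event:
  event#1 t=0ms outcome=F: state=CLOSED
  event#2 t=1ms outcome=F: state=CLOSED
  event#3 t=2ms outcome=S: state=CLOSED
  event#4 t=3ms outcome=F: state=CLOSED
  event#5 t=4ms outcome=F: state=CLOSED
  event#6 t=5ms outcome=F: state=CLOSED
  event#7 t=6ms outcome=F: state=OPEN
  event#8 t=7ms outcome=F: state=OPEN
  event#9 t=9ms outcome=S: state=OPEN
  event#10 t=13ms outcome=S: state=CLOSED
  event#11 t=17ms outcome=S: state=CLOSED
  event#12 t=20ms outcome=S: state=CLOSED
  event#13 t=21ms outcome=F: state=CLOSED
  event#14 t=25ms outcome=F: state=CLOSED
  event#15 t=26ms outcome=S: state=CLOSED
  event#16 t=27ms outcome=F: state=CLOSED
  event#17 t=28ms outcome=F: state=CLOSED
  event#18 t=32ms outcome=S: state=CLOSED
  event#19 t=34ms outcome=S: state=CLOSED
  event#20 t=38ms outcome=S: state=CLOSED

Answer: CCCCCCOOOCCCCCCCCCCC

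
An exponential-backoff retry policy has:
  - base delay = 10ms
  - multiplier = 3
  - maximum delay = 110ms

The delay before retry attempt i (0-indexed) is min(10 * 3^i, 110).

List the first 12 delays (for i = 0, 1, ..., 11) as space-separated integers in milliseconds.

Answer: 10 30 90 110 110 110 110 110 110 110 110 110

Derivation:
Computing each delay:
  i=0: min(10*3^0, 110) = 10
  i=1: min(10*3^1, 110) = 30
  i=2: min(10*3^2, 110) = 90
  i=3: min(10*3^3, 110) = 110
  i=4: min(10*3^4, 110) = 110
  i=5: min(10*3^5, 110) = 110
  i=6: min(10*3^6, 110) = 110
  i=7: min(10*3^7, 110) = 110
  i=8: min(10*3^8, 110) = 110
  i=9: min(10*3^9, 110) = 110
  i=10: min(10*3^10, 110) = 110
  i=11: min(10*3^11, 110) = 110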